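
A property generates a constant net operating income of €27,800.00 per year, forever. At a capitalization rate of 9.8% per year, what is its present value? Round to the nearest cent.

Level perpetuity: PV = C / r = €27,800.00 / 0.098 = €283,673.47

€283673.47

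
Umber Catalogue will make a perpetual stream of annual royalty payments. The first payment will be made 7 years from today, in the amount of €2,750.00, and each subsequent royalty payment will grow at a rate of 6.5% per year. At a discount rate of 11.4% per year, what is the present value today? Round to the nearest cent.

Value at end of year 6: C₁ / (r − g) = €2,750.00 / (0.114 − 0.065) = €56,122.4490
Discount to today: PV = €56,122.4490 / (1 + 0.114)^6 = €56,122.4490 / 1.911222 = €29,364.69

€29364.69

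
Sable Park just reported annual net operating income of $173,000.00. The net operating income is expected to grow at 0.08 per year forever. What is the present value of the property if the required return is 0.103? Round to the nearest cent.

D₁ = D₀ × (1 + g) = $173,000.00 × 1.08 = $186,840.0000
Growing perpetuity: P = D₁ / (r − g) = $186,840.0000 / (0.103 − 0.08) = $8,123,478.26

$8123478.26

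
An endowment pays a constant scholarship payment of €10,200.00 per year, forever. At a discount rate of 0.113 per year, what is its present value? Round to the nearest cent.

Level perpetuity: PV = C / r = €10,200.00 / 0.113 = €90,265.49

€90265.49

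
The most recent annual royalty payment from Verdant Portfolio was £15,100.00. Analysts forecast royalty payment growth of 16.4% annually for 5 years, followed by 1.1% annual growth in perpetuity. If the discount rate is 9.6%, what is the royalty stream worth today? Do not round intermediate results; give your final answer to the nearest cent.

£333443.82

D_1 = 17576.40000
D_2 = 20458.92960
D_3 = 23814.19405
D_4 = 27719.72188
D_5 = 32265.75627
Terminal value at year 5: TV = D_5×(1+g_2)/(r−g_2) = 32620.67959/0.085 = 383772.70102
P_0 = D_1/(1+r)^1 + D_2/(1+r)^2 + D_3/(1+r)^3 + D_4/(1+r)^4 + D_5/(1+r)^5 + TV/(1+r)^5
    = 16036.86131 + 17031.84906 + 18088.56962 + 19210.85314 + 20402.76738 + 242672.91559 = 333443.81611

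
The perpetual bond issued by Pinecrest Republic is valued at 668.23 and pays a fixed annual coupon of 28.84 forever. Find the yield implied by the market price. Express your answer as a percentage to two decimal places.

P = C/r ⇒ r = C/P = 28.84/668.23 = 0.043159

4.32%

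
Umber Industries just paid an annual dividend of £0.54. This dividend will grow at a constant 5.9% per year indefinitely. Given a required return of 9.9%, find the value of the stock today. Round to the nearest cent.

D₁ = D₀ × (1 + g) = £0.54 × 1.059 = £0.5719
Growing perpetuity: P = D₁ / (r − g) = £0.5719 / (0.099 − 0.059) = £14.30

£14.30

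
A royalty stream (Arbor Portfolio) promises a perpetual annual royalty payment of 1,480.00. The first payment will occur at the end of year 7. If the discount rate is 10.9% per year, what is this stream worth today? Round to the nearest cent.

Value at end of year 6: C / r = 1,480.00 / 0.109 = 13,577.9817
Discount to today: PV = 13,577.9817 / (1 + 0.109)^6 = 13,577.9817 / 1.860327 = 7,298.71

7298.71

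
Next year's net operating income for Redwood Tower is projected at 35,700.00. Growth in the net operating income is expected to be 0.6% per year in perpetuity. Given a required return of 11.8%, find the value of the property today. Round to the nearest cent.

Growing perpetuity: P = D₁ / (r − g) = 35,700.0000 / (0.118 − 0.006) = 318,750.00

318750.00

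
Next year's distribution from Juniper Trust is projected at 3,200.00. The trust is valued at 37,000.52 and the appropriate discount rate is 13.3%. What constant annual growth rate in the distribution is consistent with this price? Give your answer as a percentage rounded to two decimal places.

P = D₁/(r−g) ⇒ g = r − D₁/P = 0.133 − 3,200.00/37,000.52 = 0.046515

4.65%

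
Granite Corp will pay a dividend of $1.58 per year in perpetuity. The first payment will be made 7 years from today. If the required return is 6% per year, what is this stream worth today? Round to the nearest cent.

$18.56

Value at end of year 6: C / r = $1.58 / 0.06 = $26.3333
Discount to today: PV = $26.3333 / (1 + 0.06)^6 = $26.3333 / 1.418519 = $18.56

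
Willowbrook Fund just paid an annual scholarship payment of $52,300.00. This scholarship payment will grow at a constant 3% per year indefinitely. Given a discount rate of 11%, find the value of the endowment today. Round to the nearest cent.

$673362.50

D₁ = D₀ × (1 + g) = $52,300.00 × 1.03 = $53,869.0000
Growing perpetuity: P = D₁ / (r − g) = $53,869.0000 / (0.11 − 0.03) = $673,362.50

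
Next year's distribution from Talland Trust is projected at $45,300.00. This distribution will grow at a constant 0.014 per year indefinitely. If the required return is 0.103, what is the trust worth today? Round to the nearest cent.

Growing perpetuity: P = D₁ / (r − g) = $45,300.0000 / (0.103 − 0.014) = $508,988.76

$508988.76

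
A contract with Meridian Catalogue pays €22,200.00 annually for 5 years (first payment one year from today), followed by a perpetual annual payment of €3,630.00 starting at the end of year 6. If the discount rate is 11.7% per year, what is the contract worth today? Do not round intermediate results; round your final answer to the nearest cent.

PV of 5-year annuity: €22,200.00 × [1 − (1+0.117)^−5] / 0.117 = 80624.37120
Perpetuity value at year 5: €3,630.00 / 0.117 = 31025.64103
PV of perpetuity: 31025.64103 / (1+0.117)^5 = 17842.46682
Total PV = 80624.37120 + 17842.46682 = 98466.83802

€98466.84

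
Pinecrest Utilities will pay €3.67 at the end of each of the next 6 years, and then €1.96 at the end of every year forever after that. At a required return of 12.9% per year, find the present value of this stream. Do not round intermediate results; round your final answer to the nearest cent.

€22.05

PV of 6-year annuity: €3.67 × [1 − (1+0.129)^−6] / 0.129 = 14.71195
Perpetuity value at year 6: €1.96 / 0.129 = 15.19380
PV of perpetuity: 15.19380 / (1+0.129)^6 = 7.33673
Total PV = 14.71195 + 7.33673 = 22.04869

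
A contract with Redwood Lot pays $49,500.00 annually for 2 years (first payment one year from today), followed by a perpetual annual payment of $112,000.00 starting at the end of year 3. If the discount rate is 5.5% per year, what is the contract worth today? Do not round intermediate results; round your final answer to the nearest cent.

$1920968.65

PV of 2-year annuity: $49,500.00 × [1 − (1+0.055)^−2] / 0.055 = 91392.82586
Perpetuity value at year 2: $112,000.00 / 0.055 = 2036363.63636
PV of perpetuity: 2036363.63636 / (1+0.055)^2 = 1829575.82836
Total PV = 91392.82586 + 1829575.82836 = 1920968.65422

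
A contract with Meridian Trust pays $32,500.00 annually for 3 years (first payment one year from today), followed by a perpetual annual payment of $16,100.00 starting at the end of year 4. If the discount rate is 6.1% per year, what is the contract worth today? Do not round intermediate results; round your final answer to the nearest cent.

PV of 3-year annuity: $32,500.00 × [1 − (1+0.061)^−3] / 0.061 = 86712.40897
Perpetuity value at year 3: $16,100.00 / 0.061 = 263934.42623
PV of perpetuity: 263934.42623 / (1+0.061)^3 = 220978.43286
Total PV = 86712.40897 + 220978.43286 = 307690.84183

$307690.84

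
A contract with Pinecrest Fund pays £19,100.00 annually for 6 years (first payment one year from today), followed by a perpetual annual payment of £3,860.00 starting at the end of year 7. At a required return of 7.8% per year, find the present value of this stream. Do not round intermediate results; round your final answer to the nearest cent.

PV of 6-year annuity: £19,100.00 × [1 − (1+0.078)^−6] / 0.078 = 88835.29516
Perpetuity value at year 6: £3,860.00 / 0.078 = 49487.17949
PV of perpetuity: 49487.17949 / (1+0.078)^6 = 31534.07795
Total PV = 88835.29516 + 31534.07795 = 120369.37311

£120369.37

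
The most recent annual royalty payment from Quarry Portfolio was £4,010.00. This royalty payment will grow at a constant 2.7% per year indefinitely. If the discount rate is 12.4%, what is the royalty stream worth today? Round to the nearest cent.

D₁ = D₀ × (1 + g) = £4,010.00 × 1.027 = £4,118.2700
Growing perpetuity: P = D₁ / (r − g) = £4,118.2700 / (0.124 − 0.027) = £42,456.39

£42456.39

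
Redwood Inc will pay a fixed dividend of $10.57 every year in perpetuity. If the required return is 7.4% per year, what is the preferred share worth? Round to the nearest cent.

Level perpetuity: PV = C / r = $10.57 / 0.074 = $142.84

$142.84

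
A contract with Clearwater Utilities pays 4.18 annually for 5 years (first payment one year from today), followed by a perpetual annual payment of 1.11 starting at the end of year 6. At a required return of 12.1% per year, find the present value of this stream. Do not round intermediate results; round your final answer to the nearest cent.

PV of 5-year annuity: 4.18 × [1 − (1+0.121)^−5] / 0.121 = 15.03071
Perpetuity value at year 5: 1.11 / 0.121 = 9.17355
PV of perpetuity: 9.17355 / (1+0.121)^5 = 5.18214
Total PV = 15.03071 + 5.18214 = 20.21286

20.21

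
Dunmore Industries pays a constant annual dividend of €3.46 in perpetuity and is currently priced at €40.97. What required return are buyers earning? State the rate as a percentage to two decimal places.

P = C/r ⇒ r = C/P = €3.46/€40.97 = 0.084452

8.45%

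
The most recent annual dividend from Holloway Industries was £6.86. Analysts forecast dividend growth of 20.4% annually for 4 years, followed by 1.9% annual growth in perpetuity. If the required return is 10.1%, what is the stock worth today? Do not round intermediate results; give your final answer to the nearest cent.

D_1 = 8.25944
D_2 = 9.94437
D_3 = 11.97302
D_4 = 14.41551
Terminal value at year 4: TV = D_4×(1+g_2)/(r−g_2) = 14.68941/0.082 = 179.13910
P_0 = D_1/(1+r)^1 + D_2/(1+r)^2 + D_3/(1+r)^3 + D_4/(1+r)^4 + TV/(1+r)^4
    = 7.50176 + 8.20356 + 8.97102 + 9.81027 + 121.91050 = 156.39711

£156.40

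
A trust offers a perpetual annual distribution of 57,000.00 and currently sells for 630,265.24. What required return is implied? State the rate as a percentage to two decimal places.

9.04%

P = C/r ⇒ r = C/P = 57,000.00/630,265.24 = 0.090438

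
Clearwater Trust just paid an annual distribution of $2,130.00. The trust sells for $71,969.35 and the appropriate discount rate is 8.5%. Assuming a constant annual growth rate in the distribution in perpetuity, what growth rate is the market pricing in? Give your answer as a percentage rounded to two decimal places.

5.38%

P = D₀(1+g)/(r−g) ⇒ P(r−g) = D₀(1+g) ⇒ g(P+D₀) = P·r − D₀
g = (P·r − D₀)/(P + D₀) = ($71,969.35×0.085 − $2,130.00) / ($71,969.35 + $2,130.00) = 0.053811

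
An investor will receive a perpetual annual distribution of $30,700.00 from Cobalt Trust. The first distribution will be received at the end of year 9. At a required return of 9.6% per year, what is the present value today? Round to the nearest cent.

Value at end of year 8: C / r = $30,700.00 / 0.096 = $319,791.6667
Discount to today: PV = $319,791.6667 / (1 + 0.096)^8 = $319,791.6667 / 2.082018 = $153,596.99

$153596.99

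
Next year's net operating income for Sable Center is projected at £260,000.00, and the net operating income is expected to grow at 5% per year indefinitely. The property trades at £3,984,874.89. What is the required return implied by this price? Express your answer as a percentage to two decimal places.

11.52%

P = D₁/(r − g) ⇒ r = D₁/P + g = £260,000.0000/£3,984,874.89 + 0.05 = 0.065247 + 0.05 = 0.115247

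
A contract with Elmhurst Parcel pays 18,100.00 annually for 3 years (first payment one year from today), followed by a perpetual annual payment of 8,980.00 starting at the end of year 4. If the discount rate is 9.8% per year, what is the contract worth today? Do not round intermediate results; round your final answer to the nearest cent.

114392.84

PV of 3-year annuity: 18,100.00 × [1 − (1+0.098)^−3] / 0.098 = 45170.98260
Perpetuity value at year 3: 8,980.00 / 0.098 = 91632.65306
PV of perpetuity: 91632.65306 / (1+0.098)^3 = 69221.85617
Total PV = 45170.98260 + 69221.85617 = 114392.83877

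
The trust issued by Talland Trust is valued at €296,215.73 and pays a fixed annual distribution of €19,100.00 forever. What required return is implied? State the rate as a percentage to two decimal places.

P = C/r ⇒ r = C/P = €19,100.00/€296,215.73 = 0.064480

6.45%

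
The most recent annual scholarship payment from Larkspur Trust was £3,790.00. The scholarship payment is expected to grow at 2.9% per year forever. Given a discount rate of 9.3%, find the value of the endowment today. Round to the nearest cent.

£60936.09

D₁ = D₀ × (1 + g) = £3,790.00 × 1.029 = £3,899.9100
Growing perpetuity: P = D₁ / (r − g) = £3,899.9100 / (0.093 − 0.029) = £60,936.09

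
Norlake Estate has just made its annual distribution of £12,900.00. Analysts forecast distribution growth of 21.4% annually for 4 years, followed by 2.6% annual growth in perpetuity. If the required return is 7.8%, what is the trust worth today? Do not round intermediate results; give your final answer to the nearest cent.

£479446.98

D_1 = 15660.60000
D_2 = 19011.96840
D_3 = 23080.52964
D_4 = 28019.76298
Terminal value at year 4: TV = D_4×(1+g_2)/(r−g_2) = 28748.27682/0.052 = 552851.47726
P_0 = D_1/(1+r)^1 + D_2/(1+r)^2 + D_3/(1+r)^3 + D_4/(1+r)^4 + TV/(1+r)^4
    = 14527.45826 + 16360.23592 + 18424.23600 + 20748.62941 + 409386.41875 = 479446.97833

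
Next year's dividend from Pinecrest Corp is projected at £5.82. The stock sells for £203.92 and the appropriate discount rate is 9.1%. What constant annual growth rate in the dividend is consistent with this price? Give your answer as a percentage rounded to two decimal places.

6.25%

P = D₁/(r−g) ⇒ g = r − D₁/P = 0.091 − £5.82/£203.92 = 0.062459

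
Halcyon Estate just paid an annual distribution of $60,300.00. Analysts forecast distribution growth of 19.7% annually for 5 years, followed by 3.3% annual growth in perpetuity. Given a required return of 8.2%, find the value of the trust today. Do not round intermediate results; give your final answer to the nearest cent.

$2518864.44

D_1 = 72179.10000
D_2 = 86398.38270
D_3 = 103418.86409
D_4 = 123792.38032
D_5 = 148179.47924
Terminal value at year 5: TV = D_5×(1+g_2)/(r−g_2) = 153069.40206/0.049 = 3123865.34807
P_0 = D_1/(1+r)^1 + D_2/(1+r)^2 + D_3/(1+r)^3 + D_4/(1+r)^4 + D_5/(1+r)^5 + TV/(1+r)^5
    = 66708.96488 + 73799.10440 + 81642.81698 + 90320.19586 + 99919.84699 + 2106473.50899 = 2518864.43810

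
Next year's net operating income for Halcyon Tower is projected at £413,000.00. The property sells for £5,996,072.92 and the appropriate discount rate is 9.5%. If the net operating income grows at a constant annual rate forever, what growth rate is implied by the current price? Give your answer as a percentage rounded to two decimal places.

2.61%

P = D₁/(r−g) ⇒ g = r − D₁/P = 0.095 − £413,000.00/£5,996,072.92 = 0.026122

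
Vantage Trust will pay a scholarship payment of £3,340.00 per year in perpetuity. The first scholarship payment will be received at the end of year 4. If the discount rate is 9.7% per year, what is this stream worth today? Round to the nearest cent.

Value at end of year 3: C / r = £3,340.00 / 0.097 = £34,432.9897
Discount to today: PV = £34,432.9897 / (1 + 0.097)^3 = £34,432.9897 / 1.320140 = £26,082.84

£26082.84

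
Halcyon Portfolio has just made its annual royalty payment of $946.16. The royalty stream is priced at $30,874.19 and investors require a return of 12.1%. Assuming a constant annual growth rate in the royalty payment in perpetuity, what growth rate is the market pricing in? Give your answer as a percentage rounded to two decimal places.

8.77%

P = D₀(1+g)/(r−g) ⇒ P(r−g) = D₀(1+g) ⇒ g(P+D₀) = P·r − D₀
g = (P·r − D₀)/(P + D₀) = ($30,874.19×0.121 − $946.16) / ($30,874.19 + $946.16) = 0.087668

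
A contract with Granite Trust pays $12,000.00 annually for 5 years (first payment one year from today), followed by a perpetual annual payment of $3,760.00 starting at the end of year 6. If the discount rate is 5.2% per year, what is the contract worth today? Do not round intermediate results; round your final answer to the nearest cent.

$107786.21

PV of 5-year annuity: $12,000.00 × [1 − (1+0.052)^−5] / 0.052 = 51667.73894
Perpetuity value at year 5: $3,760.00 / 0.052 = 72307.69231
PV of perpetuity: 72307.69231 / (1+0.052)^5 = 56118.46744
Total PV = 51667.73894 + 56118.46744 = 107786.20638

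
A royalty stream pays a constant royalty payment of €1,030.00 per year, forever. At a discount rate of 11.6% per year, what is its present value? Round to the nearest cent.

€8879.31

Level perpetuity: PV = C / r = €1,030.00 / 0.116 = €8,879.31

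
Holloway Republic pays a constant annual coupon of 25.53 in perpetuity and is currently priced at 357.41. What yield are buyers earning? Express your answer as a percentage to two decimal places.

P = C/r ⇒ r = C/P = 25.53/357.41 = 0.071431

7.14%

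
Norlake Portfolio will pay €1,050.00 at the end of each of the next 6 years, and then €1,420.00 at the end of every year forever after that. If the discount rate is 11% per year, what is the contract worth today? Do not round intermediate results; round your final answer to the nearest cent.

€11343.79

PV of 6-year annuity: €1,050.00 × [1 − (1+0.11)^−6] / 0.11 = 4442.06475
Perpetuity value at year 6: €1,420.00 / 0.11 = 12909.09091
PV of perpetuity: 12909.09091 / (1+0.11)^6 = 6901.72716
Total PV = 4442.06475 + 6901.72716 = 11343.79190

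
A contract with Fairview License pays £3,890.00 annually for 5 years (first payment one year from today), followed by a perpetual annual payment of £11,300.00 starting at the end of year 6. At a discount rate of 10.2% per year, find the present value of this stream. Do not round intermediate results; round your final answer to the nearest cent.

£82837.52

PV of 5-year annuity: £3,890.00 × [1 − (1+0.102)^−5] / 0.102 = 14671.12573
Perpetuity value at year 5: £11,300.00 / 0.102 = 110784.31373
PV of perpetuity: 110784.31373 / (1+0.102)^5 = 68166.39066
Total PV = 14671.12573 + 68166.39066 = 82837.51639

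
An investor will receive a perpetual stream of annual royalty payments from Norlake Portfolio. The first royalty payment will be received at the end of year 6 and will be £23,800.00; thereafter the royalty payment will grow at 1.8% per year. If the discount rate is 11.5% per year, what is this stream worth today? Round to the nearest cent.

£142374.07

Value at end of year 5: C₁ / (r − g) = £23,800.00 / (0.115 − 0.018) = £245,360.8247
Discount to today: PV = £245,360.8247 / (1 + 0.115)^5 = £245,360.8247 / 1.723353 = £142,374.07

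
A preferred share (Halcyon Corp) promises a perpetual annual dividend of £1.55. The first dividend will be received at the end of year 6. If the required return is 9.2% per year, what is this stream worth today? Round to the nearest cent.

£10.85

Value at end of year 5: C / r = £1.55 / 0.092 = £16.8478
Discount to today: PV = £16.8478 / (1 + 0.092)^5 = £16.8478 / 1.552792 = £10.85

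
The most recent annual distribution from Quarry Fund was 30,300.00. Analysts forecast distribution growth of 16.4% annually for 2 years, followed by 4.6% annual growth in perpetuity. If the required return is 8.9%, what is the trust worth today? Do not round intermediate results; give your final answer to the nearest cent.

909089.29

D_1 = 35269.20000
D_2 = 41053.34880
Terminal value at year 2: TV = D_2×(1+g_2)/(r−g_2) = 42941.80284/0.043 = 998646.57779
P_0 = D_1/(1+r)^1 + D_2/(1+r)^2 + TV/(1+r)^2
    = 32386.77686 + 34617.27113 + 842085.24664 = 909089.29464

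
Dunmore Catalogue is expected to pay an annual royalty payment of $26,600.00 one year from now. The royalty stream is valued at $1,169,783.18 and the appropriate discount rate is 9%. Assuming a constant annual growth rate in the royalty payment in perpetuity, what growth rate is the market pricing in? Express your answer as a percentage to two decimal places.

P = D₁/(r−g) ⇒ g = r − D₁/P = 0.09 − $26,600.00/$1,169,783.18 = 0.067261

6.73%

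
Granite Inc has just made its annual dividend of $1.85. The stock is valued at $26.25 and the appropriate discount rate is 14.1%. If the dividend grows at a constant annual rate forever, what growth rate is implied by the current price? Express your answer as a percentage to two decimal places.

6.59%

P = D₀(1+g)/(r−g) ⇒ P(r−g) = D₀(1+g) ⇒ g(P+D₀) = P·r − D₀
g = (P·r − D₀)/(P + D₀) = ($26.25×0.141 − $1.85) / ($26.25 + $1.85) = 0.065881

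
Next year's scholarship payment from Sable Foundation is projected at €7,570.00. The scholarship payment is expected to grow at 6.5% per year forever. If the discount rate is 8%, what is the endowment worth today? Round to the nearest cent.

€504666.67

Growing perpetuity: P = D₁ / (r − g) = €7,570.0000 / (0.08 − 0.065) = €504,666.67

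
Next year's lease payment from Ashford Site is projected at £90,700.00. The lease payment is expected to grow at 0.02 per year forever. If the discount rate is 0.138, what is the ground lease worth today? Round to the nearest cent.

Growing perpetuity: P = D₁ / (r − g) = £90,700.0000 / (0.138 − 0.02) = £768,644.07

£768644.07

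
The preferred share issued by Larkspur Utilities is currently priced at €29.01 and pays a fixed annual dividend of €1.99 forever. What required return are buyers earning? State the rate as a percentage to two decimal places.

P = C/r ⇒ r = C/P = €1.99/€29.01 = 0.068597

6.86%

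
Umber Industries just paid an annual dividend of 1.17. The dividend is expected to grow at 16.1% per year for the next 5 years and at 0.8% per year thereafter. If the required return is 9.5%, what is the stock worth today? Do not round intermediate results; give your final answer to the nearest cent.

25.16

D_1 = 1.35837
D_2 = 1.57707
D_3 = 1.83098
D_4 = 2.12576
D_5 = 2.46801
Terminal value at year 5: TV = D_5×(1+g_2)/(r−g_2) = 2.48775/0.087 = 28.59488
P_0 = D_1/(1+r)^1 + D_2/(1+r)^2 + D_3/(1+r)^3 + D_4/(1+r)^4 + D_5/(1+r)^5 + TV/(1+r)^5
    = 1.24052 + 1.31529 + 1.39457 + 1.47863 + 1.56775 + 18.16426 = 25.16101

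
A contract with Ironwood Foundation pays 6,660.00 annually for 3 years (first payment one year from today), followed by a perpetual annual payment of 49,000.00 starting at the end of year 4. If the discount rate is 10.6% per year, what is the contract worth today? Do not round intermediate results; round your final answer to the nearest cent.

358073.19

PV of 3-year annuity: 6,660.00 × [1 − (1+0.106)^−3] / 0.106 = 16389.03680
Perpetuity value at year 3: 49,000.00 / 0.106 = 462264.15094
PV of perpetuity: 462264.15094 / (1+0.106)^3 = 341684.15046
Total PV = 16389.03680 + 341684.15046 = 358073.18726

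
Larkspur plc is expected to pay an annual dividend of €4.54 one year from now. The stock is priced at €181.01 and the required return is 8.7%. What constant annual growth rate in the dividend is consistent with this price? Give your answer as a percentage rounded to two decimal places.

P = D₁/(r−g) ⇒ g = r − D₁/P = 0.087 − €4.54/€181.01 = 0.061919

6.19%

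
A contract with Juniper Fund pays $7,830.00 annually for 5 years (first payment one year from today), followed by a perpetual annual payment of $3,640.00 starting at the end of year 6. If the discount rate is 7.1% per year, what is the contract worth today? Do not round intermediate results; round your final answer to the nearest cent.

$68401.53

PV of 5-year annuity: $7,830.00 × [1 − (1+0.071)^−5] / 0.071 = 32018.76803
Perpetuity value at year 5: $3,640.00 / 0.071 = 51267.60563
PV of perpetuity: 51267.60563 / (1+0.071)^5 = 36382.76328
Total PV = 32018.76803 + 36382.76328 = 68401.53131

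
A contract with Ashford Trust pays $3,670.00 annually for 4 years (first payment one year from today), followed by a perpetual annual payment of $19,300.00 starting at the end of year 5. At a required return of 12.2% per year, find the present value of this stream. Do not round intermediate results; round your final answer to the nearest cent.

PV of 4-year annuity: $3,670.00 × [1 − (1+0.122)^−4] / 0.122 = 11100.28030
Perpetuity value at year 4: $19,300.00 / 0.122 = 158196.72131
PV of perpetuity: 158196.72131 / (1+0.122)^4 = 99821.95027
Total PV = 11100.28030 + 99821.95027 = 110922.23057

$110922.23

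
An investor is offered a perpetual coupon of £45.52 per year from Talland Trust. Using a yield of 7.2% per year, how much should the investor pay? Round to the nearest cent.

£632.22

Level perpetuity: PV = C / r = £45.52 / 0.072 = £632.22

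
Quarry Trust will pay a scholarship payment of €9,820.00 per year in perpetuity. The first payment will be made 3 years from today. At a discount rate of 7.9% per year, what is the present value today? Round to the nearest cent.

Value at end of year 2: C / r = €9,820.00 / 0.079 = €124,303.7975
Discount to today: PV = €124,303.7975 / (1 + 0.079)^2 = €124,303.7975 / 1.164241 = €106,768.10

€106768.10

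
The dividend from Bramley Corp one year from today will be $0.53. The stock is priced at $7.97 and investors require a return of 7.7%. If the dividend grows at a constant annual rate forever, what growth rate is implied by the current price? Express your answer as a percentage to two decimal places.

P = D₁/(r−g) ⇒ g = r − D₁/P = 0.077 − $0.53/$7.97 = 0.010501

1.05%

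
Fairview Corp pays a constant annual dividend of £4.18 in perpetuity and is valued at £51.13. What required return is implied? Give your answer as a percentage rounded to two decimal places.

8.18%

P = C/r ⇒ r = C/P = £4.18/£51.13 = 0.081752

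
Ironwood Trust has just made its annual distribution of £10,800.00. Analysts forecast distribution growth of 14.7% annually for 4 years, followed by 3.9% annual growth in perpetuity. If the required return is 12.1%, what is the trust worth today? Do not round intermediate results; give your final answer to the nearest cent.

D_1 = 12387.60000
D_2 = 14208.57720
D_3 = 16297.23805
D_4 = 18692.93204
Terminal value at year 4: TV = D_4×(1+g_2)/(r−g_2) = 19421.95639/0.082 = 236853.12672
P_0 = D_1/(1+r)^1 + D_2/(1+r)^2 + D_3/(1+r)^3 + D_4/(1+r)^4 + TV/(1+r)^4
    = 11050.49063 + 11306.79104 + 11569.03597 + 11837.36330 + 149988.05449 = 195751.73543

£195751.74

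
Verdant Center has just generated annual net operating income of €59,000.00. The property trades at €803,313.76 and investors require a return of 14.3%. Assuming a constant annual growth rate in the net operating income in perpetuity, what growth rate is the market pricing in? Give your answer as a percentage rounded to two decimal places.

6.48%

P = D₀(1+g)/(r−g) ⇒ P(r−g) = D₀(1+g) ⇒ g(P+D₀) = P·r − D₀
g = (P·r − D₀)/(P + D₀) = (€803,313.76×0.143 − €59,000.00) / (€803,313.76 + €59,000.00) = 0.064795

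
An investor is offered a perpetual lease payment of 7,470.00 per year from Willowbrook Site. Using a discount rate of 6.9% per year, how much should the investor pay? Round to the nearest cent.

108260.87

Level perpetuity: PV = C / r = 7,470.00 / 0.069 = 108,260.87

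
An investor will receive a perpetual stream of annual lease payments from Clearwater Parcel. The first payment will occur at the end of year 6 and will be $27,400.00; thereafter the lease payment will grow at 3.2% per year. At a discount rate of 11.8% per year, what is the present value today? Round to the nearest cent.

$182407.67

Value at end of year 5: C₁ / (r − g) = $27,400.00 / (0.118 − 0.032) = $318,604.6512
Discount to today: PV = $318,604.6512 / (1 + 0.118)^5 = $318,604.6512 / 1.746663 = $182,407.67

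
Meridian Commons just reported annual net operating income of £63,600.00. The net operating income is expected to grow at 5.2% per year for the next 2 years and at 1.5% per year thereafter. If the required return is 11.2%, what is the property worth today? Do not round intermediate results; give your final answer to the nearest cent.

D_1 = 66907.20000
D_2 = 70386.37440
Terminal value at year 2: TV = D_2×(1+g_2)/(r−g_2) = 71442.17002/0.097 = 736517.21666
P_0 = D_1/(1+r)^1 + D_2/(1+r)^2 + TV/(1+r)^2
    = 60168.34532 + 56921.85187 + 595625.56339 = 712715.76059

£712715.76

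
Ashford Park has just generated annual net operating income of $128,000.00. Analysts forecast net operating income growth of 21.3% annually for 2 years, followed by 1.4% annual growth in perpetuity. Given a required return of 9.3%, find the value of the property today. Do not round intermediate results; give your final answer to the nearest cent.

$2323196.96

D_1 = 155264.00000
D_2 = 188335.23200
Terminal value at year 2: TV = D_2×(1+g_2)/(r−g_2) = 190971.92525/0.079 = 2417366.14238
P_0 = D_1/(1+r)^1 + D_2/(1+r)^2 + TV/(1+r)^2
    = 142053.06496 + 157649.00988 + 2023494.88626 = 2323196.96110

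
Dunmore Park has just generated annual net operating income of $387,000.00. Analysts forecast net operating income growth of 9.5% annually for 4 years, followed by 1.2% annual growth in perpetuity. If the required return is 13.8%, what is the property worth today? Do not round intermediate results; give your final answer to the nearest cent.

$4071646.39

D_1 = 423765.00000
D_2 = 464022.67500
D_3 = 508104.82912
D_4 = 556374.78789
Terminal value at year 4: TV = D_4×(1+g_2)/(r−g_2) = 563051.28535/0.126 = 4468660.99481
P_0 = D_1/(1+r)^1 + D_2/(1+r)^2 + D_3/(1+r)^3 + D_4/(1+r)^4 + TV/(1+r)^4
    = 372376.97715 + 358306.49383 + 344767.67201 + 331740.42254 + 2664454.82231 = 4071646.38785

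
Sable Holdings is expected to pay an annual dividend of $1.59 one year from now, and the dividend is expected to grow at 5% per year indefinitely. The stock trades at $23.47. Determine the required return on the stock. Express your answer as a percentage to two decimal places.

P = D₁/(r − g) ⇒ r = D₁/P + g = $1.5900/$23.47 + 0.05 = 0.067746 + 0.05 = 0.117746

11.77%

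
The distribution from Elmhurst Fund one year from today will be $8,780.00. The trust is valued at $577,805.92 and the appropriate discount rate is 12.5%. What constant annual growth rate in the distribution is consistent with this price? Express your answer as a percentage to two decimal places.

10.98%

P = D₁/(r−g) ⇒ g = r − D₁/P = 0.125 − $8,780.00/$577,805.92 = 0.109805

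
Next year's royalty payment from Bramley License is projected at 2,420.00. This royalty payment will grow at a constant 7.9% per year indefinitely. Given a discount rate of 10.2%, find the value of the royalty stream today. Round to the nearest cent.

Growing perpetuity: P = D₁ / (r − g) = 2,420.0000 / (0.102 − 0.079) = 105,217.39

105217.39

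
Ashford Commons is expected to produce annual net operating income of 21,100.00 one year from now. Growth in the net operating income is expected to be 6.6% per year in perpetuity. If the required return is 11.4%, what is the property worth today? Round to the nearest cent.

439583.33

Growing perpetuity: P = D₁ / (r − g) = 21,100.0000 / (0.114 − 0.066) = 439,583.33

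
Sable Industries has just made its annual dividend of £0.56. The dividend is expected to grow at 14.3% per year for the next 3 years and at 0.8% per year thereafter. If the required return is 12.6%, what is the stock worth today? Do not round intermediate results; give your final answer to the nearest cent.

D_1 = 0.64008
D_2 = 0.73161
D_3 = 0.83623
Terminal value at year 3: TV = D_3×(1+g_2)/(r−g_2) = 0.84292/0.118 = 7.14340
P_0 = D_1/(1+r)^1 + D_2/(1+r)^2 + D_3/(1+r)^3 + TV/(1+r)^3
    = 0.56845 + 0.57704 + 0.58575 + 5.00369 = 6.73493

£6.73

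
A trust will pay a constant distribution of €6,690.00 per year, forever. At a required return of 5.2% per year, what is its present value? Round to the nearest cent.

Level perpetuity: PV = C / r = €6,690.00 / 0.052 = €128,653.85

€128653.85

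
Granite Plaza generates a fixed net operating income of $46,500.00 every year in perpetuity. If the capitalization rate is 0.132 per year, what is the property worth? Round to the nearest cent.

Level perpetuity: PV = C / r = $46,500.00 / 0.132 = $352,272.73

$352272.73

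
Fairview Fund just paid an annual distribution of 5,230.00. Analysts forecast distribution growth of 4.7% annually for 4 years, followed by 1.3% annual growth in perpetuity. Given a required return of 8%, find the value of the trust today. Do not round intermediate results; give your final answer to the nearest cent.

89213.86

D_1 = 5475.81000
D_2 = 5733.17307
D_3 = 6002.63220
D_4 = 6284.75592
Terminal value at year 4: TV = D_4×(1+g_2)/(r−g_2) = 6366.45774/0.067 = 95021.75739
P_0 = D_1/(1+r)^1 + D_2/(1+r)^2 + D_3/(1+r)^3 + D_4/(1+r)^4 + TV/(1+r)^4
    = 5070.19444 + 4915.27184 + 4765.08297 + 4619.48322 + 69843.82834 = 89213.86082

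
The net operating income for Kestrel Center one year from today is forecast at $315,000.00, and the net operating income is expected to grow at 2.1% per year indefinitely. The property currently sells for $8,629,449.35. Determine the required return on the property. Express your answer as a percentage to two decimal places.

P = D₁/(r − g) ⇒ r = D₁/P + g = $315,000.0000/$8,629,449.35 + 0.021 = 0.036503 + 0.021 = 0.057503

5.75%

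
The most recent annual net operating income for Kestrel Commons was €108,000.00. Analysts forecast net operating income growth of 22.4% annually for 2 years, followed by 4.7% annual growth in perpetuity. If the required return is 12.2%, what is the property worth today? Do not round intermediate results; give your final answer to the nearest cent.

D_1 = 132192.00000
D_2 = 161803.00800
Terminal value at year 2: TV = D_2×(1+g_2)/(r−g_2) = 169407.74938/0.075 = 2258769.99168
P_0 = D_1/(1+r)^1 + D_2/(1+r)^2 + TV/(1+r)^2
    = 117818.18182 + 128528.92562 + 1794263.80165 = 2040610.90909

€2040610.91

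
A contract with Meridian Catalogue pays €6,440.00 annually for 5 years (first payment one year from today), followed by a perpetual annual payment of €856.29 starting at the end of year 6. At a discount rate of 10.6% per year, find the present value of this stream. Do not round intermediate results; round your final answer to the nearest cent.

€28924.37

PV of 5-year annuity: €6,440.00 × [1 − (1+0.106)^−5] / 0.106 = 24043.02784
Perpetuity value at year 5: €856.29 / 0.106 = 8078.20755
PV of perpetuity: 8078.20755 / (1+0.106)^5 = 4881.34352
Total PV = 24043.02784 + 4881.34352 = 28924.37137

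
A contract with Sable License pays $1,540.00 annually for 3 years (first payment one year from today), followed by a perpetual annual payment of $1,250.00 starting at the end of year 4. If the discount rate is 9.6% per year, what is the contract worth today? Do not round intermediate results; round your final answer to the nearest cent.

$13747.13

PV of 3-year annuity: $1,540.00 × [1 − (1+0.096)^−3] / 0.096 = 3856.88293
Perpetuity value at year 3: $1,250.00 / 0.096 = 13020.83333
PV of perpetuity: 13020.83333 / (1+0.096)^3 = 9890.24654
Total PV = 3856.88293 + 9890.24654 = 13747.12947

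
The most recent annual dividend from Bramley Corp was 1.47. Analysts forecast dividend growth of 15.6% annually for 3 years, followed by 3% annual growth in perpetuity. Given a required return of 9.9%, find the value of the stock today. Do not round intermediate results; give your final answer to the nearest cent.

D_1 = 1.69932
D_2 = 1.96441
D_3 = 2.27086
Terminal value at year 3: TV = D_3×(1+g_2)/(r−g_2) = 2.33899/0.069 = 33.89838
P_0 = D_1/(1+r)^1 + D_2/(1+r)^2 + D_3/(1+r)^3 + TV/(1+r)^3
    = 1.54624 + 1.62644 + 1.71079 + 25.53794 = 30.42142

30.42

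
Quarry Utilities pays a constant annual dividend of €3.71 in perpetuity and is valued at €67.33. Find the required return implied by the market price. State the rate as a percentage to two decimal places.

P = C/r ⇒ r = C/P = €3.71/€67.33 = 0.055102

5.51%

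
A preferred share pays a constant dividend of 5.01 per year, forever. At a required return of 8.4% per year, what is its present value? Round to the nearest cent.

Level perpetuity: PV = C / r = 5.01 / 0.084 = 59.64

59.64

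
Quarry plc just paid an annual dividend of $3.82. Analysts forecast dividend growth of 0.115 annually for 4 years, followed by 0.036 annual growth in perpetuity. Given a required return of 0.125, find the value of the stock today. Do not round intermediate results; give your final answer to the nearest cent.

$57.85

D_1 = 4.25930
D_2 = 4.74912
D_3 = 5.29527
D_4 = 5.90422
Terminal value at year 4: TV = D_4×(1+g_2)/(r−g_2) = 6.11678/0.089 = 68.72782
P_0 = D_1/(1+r)^1 + D_2/(1+r)^2 + D_3/(1+r)^3 + D_4/(1+r)^4 + TV/(1+r)^4
    = 3.78604 + 3.75239 + 3.71904 + 3.68598 + 42.90644 = 57.84989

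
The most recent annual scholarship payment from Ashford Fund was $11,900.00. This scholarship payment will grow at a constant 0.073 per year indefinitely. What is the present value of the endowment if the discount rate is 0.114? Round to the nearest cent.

$311431.71

D₁ = D₀ × (1 + g) = $11,900.00 × 1.073 = $12,768.7000
Growing perpetuity: P = D₁ / (r − g) = $12,768.7000 / (0.114 − 0.073) = $311,431.71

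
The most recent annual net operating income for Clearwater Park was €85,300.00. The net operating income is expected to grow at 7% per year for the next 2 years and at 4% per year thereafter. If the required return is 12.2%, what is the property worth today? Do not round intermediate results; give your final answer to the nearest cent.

D_1 = 91271.00000
D_2 = 97659.97000
Terminal value at year 2: TV = D_2×(1+g_2)/(r−g_2) = 101566.36880/0.082 = 1238614.25366
P_0 = D_1/(1+r)^1 + D_2/(1+r)^2 + TV/(1+r)^2
    = 81346.70232 + 77576.62342 + 983898.63852 = 1142821.96426

€1142821.96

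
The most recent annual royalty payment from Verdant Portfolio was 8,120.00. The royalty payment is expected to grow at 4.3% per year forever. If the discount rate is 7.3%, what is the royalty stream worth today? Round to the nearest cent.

282305.33

D₁ = D₀ × (1 + g) = 8,120.00 × 1.043 = 8,469.1600
Growing perpetuity: P = D₁ / (r − g) = 8,469.1600 / (0.073 − 0.043) = 282,305.33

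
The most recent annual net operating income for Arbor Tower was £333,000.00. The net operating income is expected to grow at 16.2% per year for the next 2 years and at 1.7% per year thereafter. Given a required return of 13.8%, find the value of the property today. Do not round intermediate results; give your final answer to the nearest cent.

£3605366.22

D_1 = 386946.00000
D_2 = 449631.25200
Terminal value at year 2: TV = D_2×(1+g_2)/(r−g_2) = 457274.98328/0.121 = 3779132.09326
P_0 = D_1/(1+r)^1 + D_2/(1+r)^2 + TV/(1+r)^2
    = 340022.84710 + 347193.80345 + 2918149.57118 = 3605366.22173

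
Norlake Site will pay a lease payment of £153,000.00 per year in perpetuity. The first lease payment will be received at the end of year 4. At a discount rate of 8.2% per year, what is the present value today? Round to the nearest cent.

Value at end of year 3: C / r = £153,000.00 / 0.082 = £1,865,853.6585
Discount to today: PV = £1,865,853.6585 / (1 + 0.082)^3 = £1,865,853.6585 / 1.266723 = £1,472,976.43

£1472976.43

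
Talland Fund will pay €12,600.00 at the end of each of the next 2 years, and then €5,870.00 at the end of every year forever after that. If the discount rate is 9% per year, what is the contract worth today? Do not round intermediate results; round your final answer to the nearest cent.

€77061.04

PV of 2-year annuity: €12,600.00 × [1 − (1+0.09)^−2] / 0.09 = 22164.80094
Perpetuity value at year 2: €5,870.00 / 0.09 = 65222.22222
PV of perpetuity: 65222.22222 / (1+0.09)^2 = 54896.23956
Total PV = 22164.80094 + 54896.23956 = 77061.04050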